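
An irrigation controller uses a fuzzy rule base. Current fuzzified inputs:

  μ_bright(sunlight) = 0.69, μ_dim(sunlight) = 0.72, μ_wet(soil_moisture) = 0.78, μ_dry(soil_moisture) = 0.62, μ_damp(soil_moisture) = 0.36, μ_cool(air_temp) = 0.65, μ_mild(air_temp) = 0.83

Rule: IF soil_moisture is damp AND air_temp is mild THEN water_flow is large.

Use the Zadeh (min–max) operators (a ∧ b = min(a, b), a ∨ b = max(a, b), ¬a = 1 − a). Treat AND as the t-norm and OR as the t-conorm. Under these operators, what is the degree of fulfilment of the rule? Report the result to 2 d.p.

firing strength: damp=0.36, mild=0.83; AND[min(a, b)] → w = 0.36

0.36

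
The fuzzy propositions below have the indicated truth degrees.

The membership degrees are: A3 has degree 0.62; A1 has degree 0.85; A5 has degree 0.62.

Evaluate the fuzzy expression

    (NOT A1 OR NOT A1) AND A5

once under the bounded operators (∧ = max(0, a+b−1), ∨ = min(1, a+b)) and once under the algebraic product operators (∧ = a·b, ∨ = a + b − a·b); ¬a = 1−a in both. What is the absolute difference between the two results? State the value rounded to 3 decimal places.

0.172

Under bounded:
  NOT A1 = 1 − 0.85 = 0.15
  NOT A1 = 1 − 0.85 = 0.15
  NOT A1 OR NOT A1 = min(1, a+b) on (0.15, 0.15) = 0.30
  (NOT A1 OR NOT A1) AND A5 = max(0, a+b−1) on (0.30, 0.62) = 0.00
  → value = 0.0000
Under algebraic product:
  NOT A1 = 1 − 0.8500 = 0.1500
  NOT A1 = 1 − 0.8500 = 0.1500
  NOT A1 OR NOT A1 = a + b − a·b on (0.1500, 0.1500) = 0.2775
  (NOT A1 OR NOT A1) AND A5 = a·b on (0.2775, 0.6200) = 0.1721
  → value = 0.1721
|0.0000 − 0.1721| = 0.172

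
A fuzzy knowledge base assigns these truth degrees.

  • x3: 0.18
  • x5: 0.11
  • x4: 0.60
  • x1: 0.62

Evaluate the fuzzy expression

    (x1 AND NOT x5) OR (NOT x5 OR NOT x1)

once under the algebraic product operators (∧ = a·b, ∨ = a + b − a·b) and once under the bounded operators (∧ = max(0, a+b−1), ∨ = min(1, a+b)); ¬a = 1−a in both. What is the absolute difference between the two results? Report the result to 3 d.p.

0.031

Under algebraic product:
  NOT x5 = 1 − 0.1100 = 0.8900
  x1 AND NOT x5 = a·b on (0.6200, 0.8900) = 0.5518
  NOT x5 = 1 − 0.1100 = 0.8900
  NOT x1 = 1 − 0.6200 = 0.3800
  NOT x5 OR NOT x1 = a + b − a·b on (0.8900, 0.3800) = 0.9318
  (x1 AND NOT x5) OR (NOT x5 OR NOT x1) = a + b − a·b on (0.5518, 0.9318) = 0.9694
  → value = 0.9694
Under bounded:
  NOT x5 = 1 − 0.11 = 0.89
  x1 AND NOT x5 = max(0, a+b−1) on (0.62, 0.89) = 0.51
  NOT x5 = 1 − 0.11 = 0.89
  NOT x1 = 1 − 0.62 = 0.38
  NOT x5 OR NOT x1 = min(1, a+b) on (0.89, 0.38) = 1.00
  (x1 AND NOT x5) OR (NOT x5 OR NOT x1) = min(1, a+b) on (0.51, 1.00) = 1.00
  → value = 1.0000
|0.9694 − 1.0000| = 0.031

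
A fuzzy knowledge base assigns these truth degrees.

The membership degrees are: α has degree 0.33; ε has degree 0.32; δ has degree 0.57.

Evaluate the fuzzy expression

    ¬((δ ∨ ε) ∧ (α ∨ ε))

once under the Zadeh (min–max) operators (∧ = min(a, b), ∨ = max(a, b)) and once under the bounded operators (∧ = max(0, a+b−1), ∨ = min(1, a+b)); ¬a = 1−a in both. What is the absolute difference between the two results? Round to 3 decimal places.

0.210

Under Zadeh (min–max):
  δ ∨ ε = max(a, b) on (0.57, 0.32) = 0.57
  α ∨ ε = max(a, b) on (0.33, 0.32) = 0.33
  (δ ∨ ε) ∧ (α ∨ ε) = min(a, b) on (0.57, 0.33) = 0.33
  ¬((δ ∨ ε) ∧ (α ∨ ε)) = 1 − 0.33 = 0.67
  → value = 0.6700
Under bounded:
  δ ∨ ε = min(1, a+b) on (0.57, 0.32) = 0.89
  α ∨ ε = min(1, a+b) on (0.33, 0.32) = 0.65
  (δ ∨ ε) ∧ (α ∨ ε) = max(0, a+b−1) on (0.89, 0.65) = 0.54
  ¬((δ ∨ ε) ∧ (α ∨ ε)) = 1 − 0.54 = 0.46
  → value = 0.4600
|0.6700 − 0.4600| = 0.210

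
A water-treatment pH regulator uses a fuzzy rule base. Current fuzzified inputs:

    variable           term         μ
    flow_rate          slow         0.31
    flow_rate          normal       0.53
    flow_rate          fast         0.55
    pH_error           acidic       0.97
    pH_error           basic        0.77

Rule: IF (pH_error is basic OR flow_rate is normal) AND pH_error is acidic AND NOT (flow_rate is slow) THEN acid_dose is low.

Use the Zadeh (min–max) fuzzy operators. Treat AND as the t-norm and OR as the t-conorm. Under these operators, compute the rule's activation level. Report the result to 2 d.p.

0.69

firing strength: (basic=0.77 OR normal=0.53) = 0.77; AND[min(a, b)] with acidic=0.97, ¬slow=1−0.31=0.69 → w = 0.69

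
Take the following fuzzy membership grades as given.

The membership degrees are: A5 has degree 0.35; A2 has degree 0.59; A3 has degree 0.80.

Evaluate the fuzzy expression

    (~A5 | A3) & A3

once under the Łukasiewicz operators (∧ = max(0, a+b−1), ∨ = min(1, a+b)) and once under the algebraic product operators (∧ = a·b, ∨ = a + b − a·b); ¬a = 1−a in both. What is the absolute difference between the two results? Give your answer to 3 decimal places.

0.056

Under Łukasiewicz:
  ~A5 = 1 − 0.35 = 0.65
  ~A5 | A3 = min(1, a+b) on (0.65, 0.80) = 1.00
  (~A5 | A3) & A3 = max(0, a+b−1) on (1.00, 0.80) = 0.80
  → value = 0.8000
Under algebraic product:
  ~A5 = 1 − 0.3500 = 0.6500
  ~A5 | A3 = a + b − a·b on (0.6500, 0.8000) = 0.9300
  (~A5 | A3) & A3 = a·b on (0.9300, 0.8000) = 0.7440
  → value = 0.7440
|0.8000 − 0.7440| = 0.056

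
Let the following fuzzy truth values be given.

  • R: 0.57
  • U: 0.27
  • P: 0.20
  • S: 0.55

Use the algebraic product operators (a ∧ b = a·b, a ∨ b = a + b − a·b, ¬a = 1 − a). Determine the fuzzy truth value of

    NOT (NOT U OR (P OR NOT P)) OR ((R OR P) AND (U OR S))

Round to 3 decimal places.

NOT U = 1 − 0.2700 = 0.7300
NOT P = 1 − 0.2000 = 0.8000
P OR NOT P = a + b − a·b on (0.2000, 0.8000) = 0.8400
NOT U OR (P OR NOT P) = a + b − a·b on (0.7300, 0.8400) = 0.9568
NOT (NOT U OR (P OR NOT P)) = 1 − 0.9568 = 0.0432
R OR P = a + b − a·b on (0.5700, 0.2000) = 0.6560
U OR S = a + b − a·b on (0.2700, 0.5500) = 0.6715
(R OR P) AND (U OR S) = a·b on (0.6560, 0.6715) = 0.4405
NOT (NOT U OR (P OR NOT P)) OR ((R OR P) AND (U OR S)) = a + b − a·b on (0.0432, 0.4405) = 0.4647

0.465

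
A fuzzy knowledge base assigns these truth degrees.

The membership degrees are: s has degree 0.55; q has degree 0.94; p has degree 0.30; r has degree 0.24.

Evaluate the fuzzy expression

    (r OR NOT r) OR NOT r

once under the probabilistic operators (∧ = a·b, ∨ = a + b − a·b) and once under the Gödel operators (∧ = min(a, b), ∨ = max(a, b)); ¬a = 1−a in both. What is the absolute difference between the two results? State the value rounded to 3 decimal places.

0.196

Under probabilistic:
  NOT r = 1 − 0.2400 = 0.7600
  r OR NOT r = a + b − a·b on (0.2400, 0.7600) = 0.8176
  NOT r = 1 − 0.2400 = 0.7600
  (r OR NOT r) OR NOT r = a + b − a·b on (0.8176, 0.7600) = 0.9562
  → value = 0.9562
Under Gödel:
  NOT r = 1 − 0.24 = 0.76
  r OR NOT r = max(a, b) on (0.24, 0.76) = 0.76
  NOT r = 1 − 0.24 = 0.76
  (r OR NOT r) OR NOT r = max(a, b) on (0.76, 0.76) = 0.76
  → value = 0.7600
|0.9562 − 0.7600| = 0.196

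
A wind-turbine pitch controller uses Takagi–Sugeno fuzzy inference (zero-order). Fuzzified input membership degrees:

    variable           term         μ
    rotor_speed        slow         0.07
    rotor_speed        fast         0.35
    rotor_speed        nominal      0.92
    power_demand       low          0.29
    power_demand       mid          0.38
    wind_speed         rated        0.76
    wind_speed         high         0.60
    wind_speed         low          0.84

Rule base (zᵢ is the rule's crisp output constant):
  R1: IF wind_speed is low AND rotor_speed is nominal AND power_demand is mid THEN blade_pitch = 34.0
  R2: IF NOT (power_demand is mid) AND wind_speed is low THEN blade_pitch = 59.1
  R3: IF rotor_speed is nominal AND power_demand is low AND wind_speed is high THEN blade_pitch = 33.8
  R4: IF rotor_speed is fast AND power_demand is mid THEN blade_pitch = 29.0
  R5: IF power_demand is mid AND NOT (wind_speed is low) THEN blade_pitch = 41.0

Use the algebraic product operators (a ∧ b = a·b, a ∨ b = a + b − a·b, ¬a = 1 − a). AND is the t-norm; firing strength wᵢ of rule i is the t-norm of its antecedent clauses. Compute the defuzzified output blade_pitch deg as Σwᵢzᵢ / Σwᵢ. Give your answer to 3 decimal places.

44.956

R1 (z=34.0): low=0.84, nominal=0.92, mid=0.38; AND[a·b] → w = 0.2937
R2 (z=59.1): ¬mid=1−0.38=0.62, low=0.84; AND[a·b] → w = 0.5208
R3 (z=33.8): nominal=0.92, low=0.29, high=0.60; AND[a·b] → w = 0.1601
R4 (z=29.0): fast=0.35, mid=0.38; AND[a·b] → w = 0.1330
R5 (z=41.0): mid=0.38, ¬low=1−0.84=0.16; AND[a·b] → w = 0.0608
Weighted average = (0.2937·34.0 + 0.5208·59.1 + 0.1601·33.8 + 0.1330·29.0 + 0.0608·41.0) / (0.2937 + 0.5208 + 0.1601 + 0.1330 + 0.0608)
  = 52.5244 / 1.1683 = 44.956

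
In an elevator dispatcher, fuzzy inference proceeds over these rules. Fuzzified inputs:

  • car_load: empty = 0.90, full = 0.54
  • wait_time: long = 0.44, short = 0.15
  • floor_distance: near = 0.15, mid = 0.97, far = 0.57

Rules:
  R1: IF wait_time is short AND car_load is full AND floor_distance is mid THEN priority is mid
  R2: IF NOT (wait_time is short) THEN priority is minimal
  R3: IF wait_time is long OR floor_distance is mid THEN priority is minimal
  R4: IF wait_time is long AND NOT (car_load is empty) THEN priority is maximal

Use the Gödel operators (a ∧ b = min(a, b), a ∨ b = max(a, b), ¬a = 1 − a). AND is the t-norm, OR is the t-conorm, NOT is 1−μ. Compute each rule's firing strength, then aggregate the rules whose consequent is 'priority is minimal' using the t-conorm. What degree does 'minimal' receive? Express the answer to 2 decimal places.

R1: short=0.15, full=0.54, mid=0.97; AND[min(a, b)] → w = 0.15
R2: ¬short=1−0.15=0.85 → w = 0.85
R3: long=0.44, mid=0.97; OR[max(a, b)] → w = 0.97
R4: long=0.44, ¬empty=1−0.90=0.10; AND[min(a, b)] → w = 0.10
Rules with consequent 'minimal': {R2, R3} → strengths 0.85, 0.97
Aggregate via t-conorm [max(a, b)]: 0.97

0.97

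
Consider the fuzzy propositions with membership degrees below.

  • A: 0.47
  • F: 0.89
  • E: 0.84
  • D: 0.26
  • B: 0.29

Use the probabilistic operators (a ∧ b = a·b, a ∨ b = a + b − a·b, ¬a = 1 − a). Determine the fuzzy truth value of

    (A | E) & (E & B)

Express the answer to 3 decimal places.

0.223

A | E = a + b − a·b on (0.4700, 0.8400) = 0.9152
E & B = a·b on (0.8400, 0.2900) = 0.2436
(A | E) & (E & B) = a·b on (0.9152, 0.2436) = 0.2229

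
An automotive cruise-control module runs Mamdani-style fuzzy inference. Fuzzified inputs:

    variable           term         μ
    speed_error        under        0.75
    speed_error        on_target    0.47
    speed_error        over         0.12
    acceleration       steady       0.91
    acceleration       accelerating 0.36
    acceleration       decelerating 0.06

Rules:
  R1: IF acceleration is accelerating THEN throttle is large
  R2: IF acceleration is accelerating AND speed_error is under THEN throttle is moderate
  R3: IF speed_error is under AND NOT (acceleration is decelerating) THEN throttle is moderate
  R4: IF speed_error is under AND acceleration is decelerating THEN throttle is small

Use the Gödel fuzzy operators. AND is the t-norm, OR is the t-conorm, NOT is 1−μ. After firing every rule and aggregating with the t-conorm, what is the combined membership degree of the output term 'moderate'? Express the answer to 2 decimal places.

0.75

R1: accelerating=0.36 → w = 0.36
R2: accelerating=0.36, under=0.75; AND[min(a, b)] → w = 0.36
R3: under=0.75, ¬decelerating=1−0.06=0.94; AND[min(a, b)] → w = 0.75
R4: under=0.75, decelerating=0.06; AND[min(a, b)] → w = 0.06
Rules with consequent 'moderate': {R2, R3} → strengths 0.36, 0.75
Aggregate via t-conorm [max(a, b)]: 0.75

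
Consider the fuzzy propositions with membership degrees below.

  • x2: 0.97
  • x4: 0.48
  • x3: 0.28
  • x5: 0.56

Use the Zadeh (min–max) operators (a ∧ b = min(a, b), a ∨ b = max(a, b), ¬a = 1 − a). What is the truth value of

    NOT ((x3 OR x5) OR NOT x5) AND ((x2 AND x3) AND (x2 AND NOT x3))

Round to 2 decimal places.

0.28

x3 OR x5 = max(a, b) on (0.28, 0.56) = 0.56
NOT x5 = 1 − 0.56 = 0.44
(x3 OR x5) OR NOT x5 = max(a, b) on (0.56, 0.44) = 0.56
NOT ((x3 OR x5) OR NOT x5) = 1 − 0.56 = 0.44
x2 AND x3 = min(a, b) on (0.97, 0.28) = 0.28
NOT x3 = 1 − 0.28 = 0.72
x2 AND NOT x3 = min(a, b) on (0.97, 0.72) = 0.72
(x2 AND x3) AND (x2 AND NOT x3) = min(a, b) on (0.28, 0.72) = 0.28
NOT ((x3 OR x5) OR NOT x5) AND ((x2 AND x3) AND (x2 AND NOT x3)) = min(a, b) on (0.44, 0.28) = 0.28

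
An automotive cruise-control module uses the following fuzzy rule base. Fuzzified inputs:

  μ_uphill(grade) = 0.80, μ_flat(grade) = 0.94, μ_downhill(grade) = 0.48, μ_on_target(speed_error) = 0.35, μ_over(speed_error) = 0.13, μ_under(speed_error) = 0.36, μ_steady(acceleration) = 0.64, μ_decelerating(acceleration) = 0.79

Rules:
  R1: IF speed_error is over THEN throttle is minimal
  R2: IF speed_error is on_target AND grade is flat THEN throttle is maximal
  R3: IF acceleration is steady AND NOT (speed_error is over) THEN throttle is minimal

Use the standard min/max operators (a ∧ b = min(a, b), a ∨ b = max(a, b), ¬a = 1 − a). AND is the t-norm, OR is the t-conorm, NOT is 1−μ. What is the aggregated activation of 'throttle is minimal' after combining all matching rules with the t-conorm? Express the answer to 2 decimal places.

0.64

R1: over=0.13 → w = 0.13
R2: on_target=0.35, flat=0.94; AND[min(a, b)] → w = 0.35
R3: steady=0.64, ¬over=1−0.13=0.87; AND[min(a, b)] → w = 0.64
Rules with consequent 'minimal': {R1, R3} → strengths 0.13, 0.64
Aggregate via t-conorm [max(a, b)]: 0.64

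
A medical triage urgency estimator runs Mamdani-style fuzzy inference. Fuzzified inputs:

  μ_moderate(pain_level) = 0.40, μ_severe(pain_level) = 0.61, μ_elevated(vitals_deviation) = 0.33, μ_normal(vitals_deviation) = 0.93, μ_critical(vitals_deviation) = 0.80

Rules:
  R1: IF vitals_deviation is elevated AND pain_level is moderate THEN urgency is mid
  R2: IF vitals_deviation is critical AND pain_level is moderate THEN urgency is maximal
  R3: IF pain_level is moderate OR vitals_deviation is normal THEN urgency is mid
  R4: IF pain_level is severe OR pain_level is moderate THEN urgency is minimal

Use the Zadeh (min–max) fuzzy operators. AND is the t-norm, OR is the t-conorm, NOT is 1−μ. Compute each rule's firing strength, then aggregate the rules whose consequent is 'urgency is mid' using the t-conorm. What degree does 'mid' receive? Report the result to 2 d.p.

0.93

R1: elevated=0.33, moderate=0.40; AND[min(a, b)] → w = 0.33
R2: critical=0.80, moderate=0.40; AND[min(a, b)] → w = 0.40
R3: moderate=0.40, normal=0.93; OR[max(a, b)] → w = 0.93
R4: severe=0.61, moderate=0.40; OR[max(a, b)] → w = 0.61
Rules with consequent 'mid': {R1, R3} → strengths 0.33, 0.93
Aggregate via t-conorm [max(a, b)]: 0.93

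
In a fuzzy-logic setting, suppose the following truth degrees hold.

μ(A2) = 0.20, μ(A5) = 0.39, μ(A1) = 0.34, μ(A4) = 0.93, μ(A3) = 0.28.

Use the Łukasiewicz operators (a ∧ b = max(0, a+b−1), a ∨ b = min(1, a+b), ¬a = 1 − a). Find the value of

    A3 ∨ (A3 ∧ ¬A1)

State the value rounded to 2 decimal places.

0.28

¬A1 = 1 − 0.34 = 0.66
A3 ∧ ¬A1 = max(0, a+b−1) on (0.28, 0.66) = 0.00
A3 ∨ (A3 ∧ ¬A1) = min(1, a+b) on (0.28, 0.00) = 0.28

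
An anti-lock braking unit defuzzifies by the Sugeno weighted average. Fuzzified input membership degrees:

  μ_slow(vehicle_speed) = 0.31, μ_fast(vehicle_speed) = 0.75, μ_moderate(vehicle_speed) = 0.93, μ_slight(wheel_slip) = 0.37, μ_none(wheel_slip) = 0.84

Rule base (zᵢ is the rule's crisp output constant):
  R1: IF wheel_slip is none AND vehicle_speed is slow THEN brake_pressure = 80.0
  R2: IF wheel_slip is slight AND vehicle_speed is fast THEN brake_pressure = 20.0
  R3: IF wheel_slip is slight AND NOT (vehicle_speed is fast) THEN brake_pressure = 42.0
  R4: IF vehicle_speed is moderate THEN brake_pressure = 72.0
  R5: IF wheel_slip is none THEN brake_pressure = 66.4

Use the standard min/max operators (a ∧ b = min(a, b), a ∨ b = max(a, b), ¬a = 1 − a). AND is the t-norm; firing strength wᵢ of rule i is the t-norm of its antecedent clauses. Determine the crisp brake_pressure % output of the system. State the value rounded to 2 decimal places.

61.27

R1 (z=80.0): none=0.84, slow=0.31; AND[min(a, b)] → w = 0.31
R2 (z=20.0): slight=0.37, fast=0.75; AND[min(a, b)] → w = 0.37
R3 (z=42.0): slight=0.37, ¬fast=1−0.75=0.25; AND[min(a, b)] → w = 0.25
R4 (z=72.0): moderate=0.93 → w = 0.93
R5 (z=66.4): none=0.84 → w = 0.84
Weighted average = (0.31·80.0 + 0.37·20.0 + 0.25·42.0 + 0.93·72.0 + 0.84·66.4) / (0.31 + 0.37 + 0.25 + 0.93 + 0.84)
  = 165.4360 / 2.7000 = 61.27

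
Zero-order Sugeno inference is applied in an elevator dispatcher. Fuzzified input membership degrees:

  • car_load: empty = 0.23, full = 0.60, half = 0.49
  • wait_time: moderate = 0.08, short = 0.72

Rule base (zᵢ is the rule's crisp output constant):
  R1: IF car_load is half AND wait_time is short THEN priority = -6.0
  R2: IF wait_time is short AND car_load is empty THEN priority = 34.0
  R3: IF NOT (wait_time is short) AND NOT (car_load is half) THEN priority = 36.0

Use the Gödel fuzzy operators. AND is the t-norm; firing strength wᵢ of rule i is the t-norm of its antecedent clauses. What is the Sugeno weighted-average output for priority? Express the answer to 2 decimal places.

R1 (z=-6.0): half=0.49, short=0.72; AND[min(a, b)] → w = 0.49
R2 (z=34.0): short=0.72, empty=0.23; AND[min(a, b)] → w = 0.23
R3 (z=36.0): ¬short=1−0.72=0.28, ¬half=1−0.49=0.51; AND[min(a, b)] → w = 0.28
Weighted average = (0.49·-6.0 + 0.23·34.0 + 0.28·36.0) / (0.49 + 0.23 + 0.28)
  = 14.9600 / 1.0000 = 14.96

14.96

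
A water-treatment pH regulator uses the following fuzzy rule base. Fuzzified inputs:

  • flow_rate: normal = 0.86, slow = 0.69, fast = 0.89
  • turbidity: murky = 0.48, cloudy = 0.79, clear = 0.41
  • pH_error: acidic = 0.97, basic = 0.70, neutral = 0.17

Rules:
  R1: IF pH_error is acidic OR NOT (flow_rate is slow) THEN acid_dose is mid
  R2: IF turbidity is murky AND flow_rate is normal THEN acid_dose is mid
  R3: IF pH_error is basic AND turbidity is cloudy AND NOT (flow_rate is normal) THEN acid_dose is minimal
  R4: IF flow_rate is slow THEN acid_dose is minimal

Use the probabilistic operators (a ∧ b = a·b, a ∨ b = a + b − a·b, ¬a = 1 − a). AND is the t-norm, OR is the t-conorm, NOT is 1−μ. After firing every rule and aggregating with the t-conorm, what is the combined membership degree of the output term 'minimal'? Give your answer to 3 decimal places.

0.714

R1: acidic=0.97, ¬slow=1−0.69=0.31; OR[a + b − a·b] → w = 0.9793
R2: murky=0.48, normal=0.86; AND[a·b] → w = 0.4128
R3: basic=0.70, cloudy=0.79, ¬normal=1−0.86=0.14; AND[a·b] → w = 0.0774
R4: slow=0.69 → w = 0.6900
Rules with consequent 'minimal': {R3, R4} → strengths 0.0774, 0.6900
Aggregate via t-conorm [a + b − a·b]: 0.7140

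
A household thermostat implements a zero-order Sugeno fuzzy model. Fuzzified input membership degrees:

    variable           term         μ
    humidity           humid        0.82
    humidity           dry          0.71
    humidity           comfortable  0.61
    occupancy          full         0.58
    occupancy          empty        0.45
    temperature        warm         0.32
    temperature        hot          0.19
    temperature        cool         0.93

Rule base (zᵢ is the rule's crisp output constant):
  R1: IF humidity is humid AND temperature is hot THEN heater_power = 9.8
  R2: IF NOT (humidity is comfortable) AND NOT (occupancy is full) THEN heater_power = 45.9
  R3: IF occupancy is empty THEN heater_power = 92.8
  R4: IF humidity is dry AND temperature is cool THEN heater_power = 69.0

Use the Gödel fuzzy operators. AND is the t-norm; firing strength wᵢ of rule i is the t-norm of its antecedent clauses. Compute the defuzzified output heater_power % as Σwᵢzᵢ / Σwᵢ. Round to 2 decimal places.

63.51

R1 (z=9.8): humid=0.82, hot=0.19; AND[min(a, b)] → w = 0.19
R2 (z=45.9): ¬comfortable=1−0.61=0.39, ¬full=1−0.58=0.42; AND[min(a, b)] → w = 0.39
R3 (z=92.8): empty=0.45 → w = 0.45
R4 (z=69.0): dry=0.71, cool=0.93; AND[min(a, b)] → w = 0.71
Weighted average = (0.19·9.8 + 0.39·45.9 + 0.45·92.8 + 0.71·69.0) / (0.19 + 0.39 + 0.45 + 0.71)
  = 110.5130 / 1.7400 = 63.51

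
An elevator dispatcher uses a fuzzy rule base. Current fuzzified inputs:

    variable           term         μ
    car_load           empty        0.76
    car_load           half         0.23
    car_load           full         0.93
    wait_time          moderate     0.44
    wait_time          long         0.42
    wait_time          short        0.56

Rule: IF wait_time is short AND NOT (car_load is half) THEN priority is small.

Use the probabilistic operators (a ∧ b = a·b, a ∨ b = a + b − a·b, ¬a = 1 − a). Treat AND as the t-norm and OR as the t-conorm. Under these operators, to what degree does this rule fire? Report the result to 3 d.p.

0.431

firing strength: short=0.56, ¬half=1−0.23=0.77; AND[a·b] → w = 0.4312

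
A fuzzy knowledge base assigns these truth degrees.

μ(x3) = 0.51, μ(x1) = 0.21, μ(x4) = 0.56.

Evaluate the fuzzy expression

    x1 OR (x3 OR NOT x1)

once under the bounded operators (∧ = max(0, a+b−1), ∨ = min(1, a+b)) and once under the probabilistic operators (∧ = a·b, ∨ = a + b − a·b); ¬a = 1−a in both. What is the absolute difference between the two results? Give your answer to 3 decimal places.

0.081

Under bounded:
  NOT x1 = 1 − 0.21 = 0.79
  x3 OR NOT x1 = min(1, a+b) on (0.51, 0.79) = 1.00
  x1 OR (x3 OR NOT x1) = min(1, a+b) on (0.21, 1.00) = 1.00
  → value = 1.0000
Under probabilistic:
  NOT x1 = 1 − 0.2100 = 0.7900
  x3 OR NOT x1 = a + b − a·b on (0.5100, 0.7900) = 0.8971
  x1 OR (x3 OR NOT x1) = a + b − a·b on (0.2100, 0.8971) = 0.9187
  → value = 0.9187
|1.0000 − 0.9187| = 0.081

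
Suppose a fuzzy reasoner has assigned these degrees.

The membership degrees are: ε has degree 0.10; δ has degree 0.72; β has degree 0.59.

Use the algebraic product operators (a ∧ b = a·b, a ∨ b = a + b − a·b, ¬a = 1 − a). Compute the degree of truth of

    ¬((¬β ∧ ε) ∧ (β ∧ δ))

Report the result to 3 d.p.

¬β = 1 − 0.5900 = 0.4100
¬β ∧ ε = a·b on (0.4100, 0.1000) = 0.0410
β ∧ δ = a·b on (0.5900, 0.7200) = 0.4248
(¬β ∧ ε) ∧ (β ∧ δ) = a·b on (0.0410, 0.4248) = 0.0174
¬((¬β ∧ ε) ∧ (β ∧ δ)) = 1 − 0.0174 = 0.9826

0.983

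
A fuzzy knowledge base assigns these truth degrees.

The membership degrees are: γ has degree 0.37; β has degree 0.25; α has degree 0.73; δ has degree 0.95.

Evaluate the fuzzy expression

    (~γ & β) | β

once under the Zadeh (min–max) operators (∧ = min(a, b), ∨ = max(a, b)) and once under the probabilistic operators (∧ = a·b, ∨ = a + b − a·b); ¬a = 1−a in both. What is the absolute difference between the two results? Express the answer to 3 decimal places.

Under Zadeh (min–max):
  ~γ = 1 − 0.37 = 0.63
  ~γ & β = min(a, b) on (0.63, 0.25) = 0.25
  (~γ & β) | β = max(a, b) on (0.25, 0.25) = 0.25
  → value = 0.2500
Under probabilistic:
  ~γ = 1 − 0.3700 = 0.6300
  ~γ & β = a·b on (0.6300, 0.2500) = 0.1575
  (~γ & β) | β = a + b − a·b on (0.1575, 0.2500) = 0.3681
  → value = 0.3681
|0.2500 − 0.3681| = 0.118

0.118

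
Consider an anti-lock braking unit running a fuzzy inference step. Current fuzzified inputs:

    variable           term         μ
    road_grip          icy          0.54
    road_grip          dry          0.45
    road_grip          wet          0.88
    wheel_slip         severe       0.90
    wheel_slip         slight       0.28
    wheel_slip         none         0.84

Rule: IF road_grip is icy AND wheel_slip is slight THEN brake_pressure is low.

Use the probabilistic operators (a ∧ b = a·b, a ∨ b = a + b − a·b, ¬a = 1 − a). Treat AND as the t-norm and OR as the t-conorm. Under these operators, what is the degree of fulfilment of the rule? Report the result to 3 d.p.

firing strength: icy=0.54, slight=0.28; AND[a·b] → w = 0.1512

0.151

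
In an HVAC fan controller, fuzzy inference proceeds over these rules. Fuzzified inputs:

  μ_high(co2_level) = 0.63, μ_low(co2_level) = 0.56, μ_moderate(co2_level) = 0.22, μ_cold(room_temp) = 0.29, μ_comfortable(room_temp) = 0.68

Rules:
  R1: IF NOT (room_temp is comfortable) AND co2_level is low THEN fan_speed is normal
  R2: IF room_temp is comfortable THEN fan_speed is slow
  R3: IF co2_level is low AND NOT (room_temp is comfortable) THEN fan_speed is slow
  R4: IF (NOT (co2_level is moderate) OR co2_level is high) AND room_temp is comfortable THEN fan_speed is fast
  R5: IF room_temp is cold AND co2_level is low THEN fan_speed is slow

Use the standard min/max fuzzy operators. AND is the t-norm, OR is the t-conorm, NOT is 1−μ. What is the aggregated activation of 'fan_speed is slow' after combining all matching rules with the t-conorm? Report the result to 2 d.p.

0.68

R1: ¬comfortable=1−0.68=0.32, low=0.56; AND[min(a, b)] → w = 0.32
R2: comfortable=0.68 → w = 0.68
R3: low=0.56, ¬comfortable=1−0.68=0.32; AND[min(a, b)] → w = 0.32
R4: (¬moderate=1−0.22=0.78 OR high=0.63) = 0.78; AND[min(a, b)] with comfortable=0.68 → w = 0.68
R5: cold=0.29, low=0.56; AND[min(a, b)] → w = 0.29
Rules with consequent 'slow': {R2, R3, R5} → strengths 0.68, 0.32, 0.29
Aggregate via t-conorm [max(a, b)]: 0.68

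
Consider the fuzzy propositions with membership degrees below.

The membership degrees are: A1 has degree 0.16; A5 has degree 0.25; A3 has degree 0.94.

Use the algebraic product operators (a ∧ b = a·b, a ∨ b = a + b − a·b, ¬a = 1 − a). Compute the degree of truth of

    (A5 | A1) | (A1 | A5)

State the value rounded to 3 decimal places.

0.603

A5 | A1 = a + b − a·b on (0.2500, 0.1600) = 0.3700
A1 | A5 = a + b − a·b on (0.1600, 0.2500) = 0.3700
(A5 | A1) | (A1 | A5) = a + b − a·b on (0.3700, 0.3700) = 0.6031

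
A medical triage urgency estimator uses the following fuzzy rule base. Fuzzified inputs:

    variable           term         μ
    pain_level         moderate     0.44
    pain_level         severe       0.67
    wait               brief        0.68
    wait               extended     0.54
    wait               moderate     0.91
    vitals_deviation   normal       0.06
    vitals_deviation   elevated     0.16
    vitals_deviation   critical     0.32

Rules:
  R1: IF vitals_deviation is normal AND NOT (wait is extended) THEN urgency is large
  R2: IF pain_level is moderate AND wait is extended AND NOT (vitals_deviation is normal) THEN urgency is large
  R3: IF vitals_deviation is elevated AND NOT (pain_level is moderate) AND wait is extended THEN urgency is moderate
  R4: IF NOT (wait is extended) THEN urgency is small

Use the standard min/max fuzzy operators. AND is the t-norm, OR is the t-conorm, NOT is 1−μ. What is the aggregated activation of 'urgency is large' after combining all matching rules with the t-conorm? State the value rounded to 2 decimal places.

R1: normal=0.06, ¬extended=1−0.54=0.46; AND[min(a, b)] → w = 0.06
R2: moderate=0.44, extended=0.54, ¬normal=1−0.06=0.94; AND[min(a, b)] → w = 0.44
R3: elevated=0.16, ¬moderate=1−0.44=0.56, extended=0.54; AND[min(a, b)] → w = 0.16
R4: ¬extended=1−0.54=0.46 → w = 0.46
Rules with consequent 'large': {R1, R2} → strengths 0.06, 0.44
Aggregate via t-conorm [max(a, b)]: 0.44

0.44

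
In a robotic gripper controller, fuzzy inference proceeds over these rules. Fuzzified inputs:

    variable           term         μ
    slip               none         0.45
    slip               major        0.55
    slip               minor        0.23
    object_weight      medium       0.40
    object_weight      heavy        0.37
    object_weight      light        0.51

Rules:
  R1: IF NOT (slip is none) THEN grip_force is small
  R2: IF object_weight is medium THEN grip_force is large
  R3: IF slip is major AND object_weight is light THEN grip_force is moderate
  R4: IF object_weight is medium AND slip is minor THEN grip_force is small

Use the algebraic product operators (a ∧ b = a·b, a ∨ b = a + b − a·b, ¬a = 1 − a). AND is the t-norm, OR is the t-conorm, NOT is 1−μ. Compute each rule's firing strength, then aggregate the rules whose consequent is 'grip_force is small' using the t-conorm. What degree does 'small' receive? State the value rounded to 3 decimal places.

0.591

R1: ¬none=1−0.45=0.55 → w = 0.5500
R2: medium=0.40 → w = 0.4000
R3: major=0.55, light=0.51; AND[a·b] → w = 0.2805
R4: medium=0.40, minor=0.23; AND[a·b] → w = 0.0920
Rules with consequent 'small': {R1, R4} → strengths 0.5500, 0.0920
Aggregate via t-conorm [a + b − a·b]: 0.5914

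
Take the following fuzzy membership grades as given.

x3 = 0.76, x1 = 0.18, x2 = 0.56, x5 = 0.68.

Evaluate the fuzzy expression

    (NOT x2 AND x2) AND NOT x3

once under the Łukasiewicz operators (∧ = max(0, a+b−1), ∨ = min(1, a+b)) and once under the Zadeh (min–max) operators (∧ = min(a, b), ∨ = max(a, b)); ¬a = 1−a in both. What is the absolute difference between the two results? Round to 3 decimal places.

Under Łukasiewicz:
  NOT x2 = 1 − 0.56 = 0.44
  NOT x2 AND x2 = max(0, a+b−1) on (0.44, 0.56) = 0.00
  NOT x3 = 1 − 0.76 = 0.24
  (NOT x2 AND x2) AND NOT x3 = max(0, a+b−1) on (0.00, 0.24) = 0.00
  → value = 0.0000
Under Zadeh (min–max):
  NOT x2 = 1 − 0.56 = 0.44
  NOT x2 AND x2 = min(a, b) on (0.44, 0.56) = 0.44
  NOT x3 = 1 − 0.76 = 0.24
  (NOT x2 AND x2) AND NOT x3 = min(a, b) on (0.44, 0.24) = 0.24
  → value = 0.2400
|0.0000 − 0.2400| = 0.240

0.240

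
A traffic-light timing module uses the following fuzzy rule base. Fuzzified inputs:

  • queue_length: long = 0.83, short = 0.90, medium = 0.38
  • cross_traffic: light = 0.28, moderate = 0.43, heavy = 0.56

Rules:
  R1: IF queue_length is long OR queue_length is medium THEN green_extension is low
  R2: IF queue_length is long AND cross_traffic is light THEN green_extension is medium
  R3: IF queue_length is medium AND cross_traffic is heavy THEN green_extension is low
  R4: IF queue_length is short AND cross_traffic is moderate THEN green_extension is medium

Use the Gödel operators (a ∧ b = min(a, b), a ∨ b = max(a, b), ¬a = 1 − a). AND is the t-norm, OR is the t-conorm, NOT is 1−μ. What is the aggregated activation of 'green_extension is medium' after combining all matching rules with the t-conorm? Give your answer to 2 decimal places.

0.43

R1: long=0.83, medium=0.38; OR[max(a, b)] → w = 0.83
R2: long=0.83, light=0.28; AND[min(a, b)] → w = 0.28
R3: medium=0.38, heavy=0.56; AND[min(a, b)] → w = 0.38
R4: short=0.90, moderate=0.43; AND[min(a, b)] → w = 0.43
Rules with consequent 'medium': {R2, R4} → strengths 0.28, 0.43
Aggregate via t-conorm [max(a, b)]: 0.43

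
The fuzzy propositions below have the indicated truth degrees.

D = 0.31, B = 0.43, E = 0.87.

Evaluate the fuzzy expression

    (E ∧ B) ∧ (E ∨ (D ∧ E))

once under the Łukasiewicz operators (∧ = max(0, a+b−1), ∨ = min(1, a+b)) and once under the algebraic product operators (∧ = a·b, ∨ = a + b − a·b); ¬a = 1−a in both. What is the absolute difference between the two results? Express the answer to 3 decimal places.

0.039

Under Łukasiewicz:
  E ∧ B = max(0, a+b−1) on (0.87, 0.43) = 0.30
  D ∧ E = max(0, a+b−1) on (0.31, 0.87) = 0.18
  E ∨ (D ∧ E) = min(1, a+b) on (0.87, 0.18) = 1.00
  (E ∧ B) ∧ (E ∨ (D ∧ E)) = max(0, a+b−1) on (0.30, 1.00) = 0.30
  → value = 0.3000
Under algebraic product:
  E ∧ B = a·b on (0.8700, 0.4300) = 0.3741
  D ∧ E = a·b on (0.3100, 0.8700) = 0.2697
  E ∨ (D ∧ E) = a + b − a·b on (0.8700, 0.2697) = 0.9051
  (E ∧ B) ∧ (E ∨ (D ∧ E)) = a·b on (0.3741, 0.9051) = 0.3386
  → value = 0.3386
|0.3000 − 0.3386| = 0.039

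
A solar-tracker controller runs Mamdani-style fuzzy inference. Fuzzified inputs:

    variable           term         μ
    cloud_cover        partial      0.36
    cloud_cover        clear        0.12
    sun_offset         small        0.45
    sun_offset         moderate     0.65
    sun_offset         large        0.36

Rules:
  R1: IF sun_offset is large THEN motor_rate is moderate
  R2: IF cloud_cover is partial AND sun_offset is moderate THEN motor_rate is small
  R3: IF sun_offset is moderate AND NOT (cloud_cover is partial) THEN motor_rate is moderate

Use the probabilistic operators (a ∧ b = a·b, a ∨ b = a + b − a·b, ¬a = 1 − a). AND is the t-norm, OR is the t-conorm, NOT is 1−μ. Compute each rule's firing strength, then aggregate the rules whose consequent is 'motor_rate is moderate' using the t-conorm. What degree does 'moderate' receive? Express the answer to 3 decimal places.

0.626

R1: large=0.36 → w = 0.3600
R2: partial=0.36, moderate=0.65; AND[a·b] → w = 0.2340
R3: moderate=0.65, ¬partial=1−0.36=0.64; AND[a·b] → w = 0.4160
Rules with consequent 'moderate': {R1, R3} → strengths 0.3600, 0.4160
Aggregate via t-conorm [a + b − a·b]: 0.6262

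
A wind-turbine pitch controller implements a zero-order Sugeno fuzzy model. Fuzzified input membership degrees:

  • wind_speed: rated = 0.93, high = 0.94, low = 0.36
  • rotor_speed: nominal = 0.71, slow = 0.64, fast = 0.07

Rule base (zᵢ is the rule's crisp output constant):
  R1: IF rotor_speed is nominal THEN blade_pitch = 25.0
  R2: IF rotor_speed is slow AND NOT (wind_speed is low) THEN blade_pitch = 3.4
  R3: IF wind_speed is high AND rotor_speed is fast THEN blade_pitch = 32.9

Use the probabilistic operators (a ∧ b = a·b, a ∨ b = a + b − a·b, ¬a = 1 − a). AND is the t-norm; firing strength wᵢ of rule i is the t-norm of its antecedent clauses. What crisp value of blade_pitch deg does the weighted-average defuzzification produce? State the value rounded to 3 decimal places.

R1 (z=25.0): nominal=0.71 → w = 0.7100
R2 (z=3.4): slow=0.64, ¬low=1−0.36=0.64; AND[a·b] → w = 0.4096
R3 (z=32.9): high=0.94, fast=0.07; AND[a·b] → w = 0.0658
Weighted average = (0.7100·25.0 + 0.4096·3.4 + 0.0658·32.9) / (0.7100 + 0.4096 + 0.0658)
  = 21.3075 / 1.1854 = 17.975

17.975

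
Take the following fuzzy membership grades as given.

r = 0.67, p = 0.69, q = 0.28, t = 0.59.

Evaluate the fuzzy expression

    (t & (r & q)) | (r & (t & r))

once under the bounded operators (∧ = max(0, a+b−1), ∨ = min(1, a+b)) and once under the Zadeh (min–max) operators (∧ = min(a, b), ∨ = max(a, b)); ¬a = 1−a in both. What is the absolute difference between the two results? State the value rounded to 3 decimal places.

Under bounded:
  r & q = max(0, a+b−1) on (0.67, 0.28) = 0.00
  t & (r & q) = max(0, a+b−1) on (0.59, 0.00) = 0.00
  t & r = max(0, a+b−1) on (0.59, 0.67) = 0.26
  r & (t & r) = max(0, a+b−1) on (0.67, 0.26) = 0.00
  (t & (r & q)) | (r & (t & r)) = min(1, a+b) on (0.00, 0.00) = 0.00
  → value = 0.0000
Under Zadeh (min–max):
  r & q = min(a, b) on (0.67, 0.28) = 0.28
  t & (r & q) = min(a, b) on (0.59, 0.28) = 0.28
  t & r = min(a, b) on (0.59, 0.67) = 0.59
  r & (t & r) = min(a, b) on (0.67, 0.59) = 0.59
  (t & (r & q)) | (r & (t & r)) = max(a, b) on (0.28, 0.59) = 0.59
  → value = 0.5900
|0.0000 − 0.5900| = 0.590

0.590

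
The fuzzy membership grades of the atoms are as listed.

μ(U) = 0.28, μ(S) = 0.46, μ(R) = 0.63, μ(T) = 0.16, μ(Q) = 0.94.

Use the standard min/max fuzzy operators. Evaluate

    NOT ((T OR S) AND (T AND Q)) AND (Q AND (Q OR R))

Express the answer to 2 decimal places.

T OR S = max(a, b) on (0.16, 0.46) = 0.46
T AND Q = min(a, b) on (0.16, 0.94) = 0.16
(T OR S) AND (T AND Q) = min(a, b) on (0.46, 0.16) = 0.16
NOT ((T OR S) AND (T AND Q)) = 1 − 0.16 = 0.84
Q OR R = max(a, b) on (0.94, 0.63) = 0.94
Q AND (Q OR R) = min(a, b) on (0.94, 0.94) = 0.94
NOT ((T OR S) AND (T AND Q)) AND (Q AND (Q OR R)) = min(a, b) on (0.84, 0.94) = 0.84

0.84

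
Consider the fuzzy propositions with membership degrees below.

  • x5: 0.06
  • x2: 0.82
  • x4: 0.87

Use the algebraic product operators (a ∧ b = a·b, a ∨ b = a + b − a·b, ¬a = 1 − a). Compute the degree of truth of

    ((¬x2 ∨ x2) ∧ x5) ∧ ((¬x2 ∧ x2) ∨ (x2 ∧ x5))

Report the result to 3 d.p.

0.010

¬x2 = 1 − 0.8200 = 0.1800
¬x2 ∨ x2 = a + b − a·b on (0.1800, 0.8200) = 0.8524
(¬x2 ∨ x2) ∧ x5 = a·b on (0.8524, 0.0600) = 0.0511
¬x2 = 1 − 0.8200 = 0.1800
¬x2 ∧ x2 = a·b on (0.1800, 0.8200) = 0.1476
x2 ∧ x5 = a·b on (0.8200, 0.0600) = 0.0492
(¬x2 ∧ x2) ∨ (x2 ∧ x5) = a + b − a·b on (0.1476, 0.0492) = 0.1895
((¬x2 ∨ x2) ∧ x5) ∧ ((¬x2 ∧ x2) ∨ (x2 ∧ x5)) = a·b on (0.0511, 0.1895) = 0.0097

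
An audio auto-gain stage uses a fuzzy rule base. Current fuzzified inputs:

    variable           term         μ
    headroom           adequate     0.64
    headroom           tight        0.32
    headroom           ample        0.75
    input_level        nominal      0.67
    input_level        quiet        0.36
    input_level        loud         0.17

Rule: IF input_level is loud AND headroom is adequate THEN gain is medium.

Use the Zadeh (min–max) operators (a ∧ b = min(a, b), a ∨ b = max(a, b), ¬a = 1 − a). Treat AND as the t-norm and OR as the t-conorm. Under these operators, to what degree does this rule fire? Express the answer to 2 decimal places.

0.17

firing strength: loud=0.17, adequate=0.64; AND[min(a, b)] → w = 0.17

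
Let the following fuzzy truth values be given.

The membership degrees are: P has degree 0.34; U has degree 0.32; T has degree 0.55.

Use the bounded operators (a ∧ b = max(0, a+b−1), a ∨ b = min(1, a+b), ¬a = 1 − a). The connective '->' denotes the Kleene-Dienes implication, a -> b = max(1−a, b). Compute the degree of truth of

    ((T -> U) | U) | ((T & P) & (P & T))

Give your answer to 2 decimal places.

T -> U  [Kleene-Dienes: max(1−a, b)] with a=0.55, b=0.32 → 0.45
(T -> U) | U = min(1, a+b) on (0.45, 0.32) = 0.77
T & P = max(0, a+b−1) on (0.55, 0.34) = 0.00
P & T = max(0, a+b−1) on (0.34, 0.55) = 0.00
(T & P) & (P & T) = max(0, a+b−1) on (0.00, 0.00) = 0.00
((T -> U) | U) | ((T & P) & (P & T)) = min(1, a+b) on (0.77, 0.00) = 0.77

0.77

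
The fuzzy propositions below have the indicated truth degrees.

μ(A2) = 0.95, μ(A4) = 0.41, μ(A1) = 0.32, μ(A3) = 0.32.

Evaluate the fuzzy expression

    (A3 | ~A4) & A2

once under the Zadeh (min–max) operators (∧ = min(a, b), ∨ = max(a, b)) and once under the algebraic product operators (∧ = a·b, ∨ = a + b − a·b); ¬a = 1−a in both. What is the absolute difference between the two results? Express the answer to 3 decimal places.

Under Zadeh (min–max):
  ~A4 = 1 − 0.41 = 0.59
  A3 | ~A4 = max(a, b) on (0.32, 0.59) = 0.59
  (A3 | ~A4) & A2 = min(a, b) on (0.59, 0.95) = 0.59
  → value = 0.5900
Under algebraic product:
  ~A4 = 1 − 0.4100 = 0.5900
  A3 | ~A4 = a + b − a·b on (0.3200, 0.5900) = 0.7212
  (A3 | ~A4) & A2 = a·b on (0.7212, 0.9500) = 0.6851
  → value = 0.6851
|0.5900 − 0.6851| = 0.095

0.095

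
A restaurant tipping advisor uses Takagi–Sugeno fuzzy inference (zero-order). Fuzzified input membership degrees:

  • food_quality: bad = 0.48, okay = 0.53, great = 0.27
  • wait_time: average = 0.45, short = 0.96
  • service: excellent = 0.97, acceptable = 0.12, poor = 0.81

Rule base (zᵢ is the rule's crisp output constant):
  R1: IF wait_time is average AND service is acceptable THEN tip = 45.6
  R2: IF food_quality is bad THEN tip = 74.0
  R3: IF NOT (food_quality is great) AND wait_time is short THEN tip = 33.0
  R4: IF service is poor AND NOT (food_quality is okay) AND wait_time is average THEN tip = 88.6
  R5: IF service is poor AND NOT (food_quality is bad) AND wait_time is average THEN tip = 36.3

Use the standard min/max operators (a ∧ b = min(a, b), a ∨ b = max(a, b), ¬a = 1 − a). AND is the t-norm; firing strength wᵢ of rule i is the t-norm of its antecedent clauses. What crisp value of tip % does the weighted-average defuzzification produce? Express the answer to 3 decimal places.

54.389

R1 (z=45.6): average=0.45, acceptable=0.12; AND[min(a, b)] → w = 0.12
R2 (z=74.0): bad=0.48 → w = 0.48
R3 (z=33.0): ¬great=1−0.27=0.73, short=0.96; AND[min(a, b)] → w = 0.73
R4 (z=88.6): poor=0.81, ¬okay=1−0.53=0.47, average=0.45; AND[min(a, b)] → w = 0.45
R5 (z=36.3): poor=0.81, ¬bad=1−0.48=0.52, average=0.45; AND[min(a, b)] → w = 0.45
Weighted average = (0.12·45.6 + 0.48·74.0 + 0.73·33.0 + 0.45·88.6 + 0.45·36.3) / (0.12 + 0.48 + 0.73 + 0.45 + 0.45)
  = 121.2870 / 2.2300 = 54.389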